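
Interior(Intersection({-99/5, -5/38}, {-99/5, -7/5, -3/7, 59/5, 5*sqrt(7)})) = EmptySet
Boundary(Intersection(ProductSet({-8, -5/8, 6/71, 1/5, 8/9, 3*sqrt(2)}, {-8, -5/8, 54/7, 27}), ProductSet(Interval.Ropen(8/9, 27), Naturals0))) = ProductSet({8/9, 3*sqrt(2)}, {27})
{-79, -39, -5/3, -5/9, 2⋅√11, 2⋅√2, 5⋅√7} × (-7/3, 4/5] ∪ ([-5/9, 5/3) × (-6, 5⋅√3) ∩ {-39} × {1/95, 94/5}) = {-79, -39, -5/3, -5/9, 2⋅√11, 2⋅√2, 5⋅√7} × (-7/3, 4/5]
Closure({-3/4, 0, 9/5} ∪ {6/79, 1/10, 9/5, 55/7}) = {-3/4, 0, 6/79, 1/10, 9/5, 55/7}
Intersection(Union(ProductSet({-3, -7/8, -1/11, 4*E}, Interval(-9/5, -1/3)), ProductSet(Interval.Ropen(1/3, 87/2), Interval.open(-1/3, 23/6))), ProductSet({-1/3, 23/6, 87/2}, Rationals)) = ProductSet({23/6}, Intersection(Interval.open(-1/3, 23/6), Rationals))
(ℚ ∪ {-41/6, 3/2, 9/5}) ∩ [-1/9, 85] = ℚ ∩ [-1/9, 85]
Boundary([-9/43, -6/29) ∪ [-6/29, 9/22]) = {-9/43, 9/22}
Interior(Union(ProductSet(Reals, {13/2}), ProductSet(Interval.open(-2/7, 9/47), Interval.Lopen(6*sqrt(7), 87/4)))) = ProductSet(Interval.open(-2/7, 9/47), Interval.open(6*sqrt(7), 87/4))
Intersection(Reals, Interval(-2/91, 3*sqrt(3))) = Interval(-2/91, 3*sqrt(3))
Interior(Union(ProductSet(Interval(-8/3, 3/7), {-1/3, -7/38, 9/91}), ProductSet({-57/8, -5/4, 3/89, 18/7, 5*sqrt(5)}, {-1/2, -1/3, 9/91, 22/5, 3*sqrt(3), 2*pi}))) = EmptySet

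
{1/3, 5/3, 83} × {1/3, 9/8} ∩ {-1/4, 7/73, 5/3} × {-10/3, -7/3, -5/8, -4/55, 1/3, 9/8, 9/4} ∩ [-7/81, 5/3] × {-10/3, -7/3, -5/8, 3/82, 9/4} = ∅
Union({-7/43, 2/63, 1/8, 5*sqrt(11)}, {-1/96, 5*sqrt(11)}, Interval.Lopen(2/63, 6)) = Union({-7/43, -1/96, 5*sqrt(11)}, Interval(2/63, 6))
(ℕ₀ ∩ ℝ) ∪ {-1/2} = {-1/2} ∪ ℕ₀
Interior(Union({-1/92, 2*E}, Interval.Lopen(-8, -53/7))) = Interval.open(-8, -53/7)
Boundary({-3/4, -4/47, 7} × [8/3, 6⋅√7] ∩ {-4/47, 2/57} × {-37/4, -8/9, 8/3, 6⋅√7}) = {-4/47} × {8/3, 6⋅√7}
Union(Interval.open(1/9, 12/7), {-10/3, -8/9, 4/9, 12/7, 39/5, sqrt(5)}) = Union({-10/3, -8/9, 39/5, sqrt(5)}, Interval.Lopen(1/9, 12/7))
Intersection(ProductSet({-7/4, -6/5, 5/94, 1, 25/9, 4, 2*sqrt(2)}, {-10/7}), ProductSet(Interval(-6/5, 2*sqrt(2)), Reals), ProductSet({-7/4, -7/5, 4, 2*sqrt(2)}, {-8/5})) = EmptySet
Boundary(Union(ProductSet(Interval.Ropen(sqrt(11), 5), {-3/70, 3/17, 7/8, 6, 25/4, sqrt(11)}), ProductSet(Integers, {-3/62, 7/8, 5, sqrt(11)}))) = Union(ProductSet(Integers, {-3/62, 7/8, 5, sqrt(11)}), ProductSet(Interval(sqrt(11), 5), {-3/70, 3/17, 7/8, 6, 25/4, sqrt(11)}))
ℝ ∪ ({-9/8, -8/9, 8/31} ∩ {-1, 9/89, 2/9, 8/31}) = ℝ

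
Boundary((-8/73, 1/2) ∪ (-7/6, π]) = {-7/6, π}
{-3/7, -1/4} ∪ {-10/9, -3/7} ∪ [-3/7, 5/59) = {-10/9} ∪ [-3/7, 5/59)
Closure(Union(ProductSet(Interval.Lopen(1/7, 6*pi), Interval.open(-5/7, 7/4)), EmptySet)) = Union(ProductSet({1/7, 6*pi}, Interval(-5/7, 7/4)), ProductSet(Interval(1/7, 6*pi), {-5/7, 7/4}), ProductSet(Interval.Lopen(1/7, 6*pi), Interval.open(-5/7, 7/4)))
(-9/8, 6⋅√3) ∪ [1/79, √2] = (-9/8, 6⋅√3)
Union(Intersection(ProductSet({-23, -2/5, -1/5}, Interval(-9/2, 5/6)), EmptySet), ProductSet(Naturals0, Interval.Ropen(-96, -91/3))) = ProductSet(Naturals0, Interval.Ropen(-96, -91/3))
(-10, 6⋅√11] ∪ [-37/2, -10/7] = [-37/2, 6⋅√11]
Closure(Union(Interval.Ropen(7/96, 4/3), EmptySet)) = Interval(7/96, 4/3)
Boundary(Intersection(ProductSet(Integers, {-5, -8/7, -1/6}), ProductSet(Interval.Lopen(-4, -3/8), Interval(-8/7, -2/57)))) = ProductSet(Range(-3, 0, 1), {-8/7, -1/6})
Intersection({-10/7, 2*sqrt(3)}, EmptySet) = EmptySet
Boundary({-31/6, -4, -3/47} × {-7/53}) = {-31/6, -4, -3/47} × {-7/53}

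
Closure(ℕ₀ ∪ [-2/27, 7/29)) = [-2/27, 7/29] ∪ ℕ₀ ∪ (ℕ₀ \ (-2/27, 7/29))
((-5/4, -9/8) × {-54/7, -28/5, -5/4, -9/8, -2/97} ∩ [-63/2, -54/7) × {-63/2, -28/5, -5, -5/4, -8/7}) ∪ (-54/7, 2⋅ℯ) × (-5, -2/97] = (-54/7, 2⋅ℯ) × (-5, -2/97]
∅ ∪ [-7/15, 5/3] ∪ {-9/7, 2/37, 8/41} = {-9/7} ∪ [-7/15, 5/3]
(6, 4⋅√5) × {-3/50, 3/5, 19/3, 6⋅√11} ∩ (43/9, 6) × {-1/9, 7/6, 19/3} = ∅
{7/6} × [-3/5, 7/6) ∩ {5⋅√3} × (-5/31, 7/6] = ∅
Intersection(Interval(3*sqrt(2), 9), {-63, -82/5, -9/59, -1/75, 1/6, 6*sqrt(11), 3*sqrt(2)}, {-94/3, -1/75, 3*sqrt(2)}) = {3*sqrt(2)}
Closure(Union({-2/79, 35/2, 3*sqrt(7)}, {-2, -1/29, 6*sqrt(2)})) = {-2, -1/29, -2/79, 35/2, 6*sqrt(2), 3*sqrt(7)}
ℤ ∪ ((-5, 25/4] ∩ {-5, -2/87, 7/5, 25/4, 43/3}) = ℤ ∪ {-2/87, 7/5, 25/4}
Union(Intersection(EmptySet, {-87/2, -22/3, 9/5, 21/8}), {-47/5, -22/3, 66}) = {-47/5, -22/3, 66}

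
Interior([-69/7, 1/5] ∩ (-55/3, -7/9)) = (-69/7, -7/9)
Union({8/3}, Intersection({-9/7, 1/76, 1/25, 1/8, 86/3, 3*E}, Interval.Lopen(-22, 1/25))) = {-9/7, 1/76, 1/25, 8/3}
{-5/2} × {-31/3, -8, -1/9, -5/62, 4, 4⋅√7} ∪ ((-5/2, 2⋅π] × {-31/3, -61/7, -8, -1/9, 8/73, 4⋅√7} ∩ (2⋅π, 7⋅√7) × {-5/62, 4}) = {-5/2} × {-31/3, -8, -1/9, -5/62, 4, 4⋅√7}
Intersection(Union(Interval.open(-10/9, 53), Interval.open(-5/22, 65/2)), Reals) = Interval.open(-10/9, 53)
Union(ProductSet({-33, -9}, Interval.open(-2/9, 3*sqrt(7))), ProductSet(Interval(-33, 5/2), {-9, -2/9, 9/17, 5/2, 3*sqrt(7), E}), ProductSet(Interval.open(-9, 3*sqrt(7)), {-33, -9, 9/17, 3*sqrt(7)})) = Union(ProductSet({-33, -9}, Interval.open(-2/9, 3*sqrt(7))), ProductSet(Interval(-33, 5/2), {-9, -2/9, 9/17, 5/2, 3*sqrt(7), E}), ProductSet(Interval.open(-9, 3*sqrt(7)), {-33, -9, 9/17, 3*sqrt(7)}))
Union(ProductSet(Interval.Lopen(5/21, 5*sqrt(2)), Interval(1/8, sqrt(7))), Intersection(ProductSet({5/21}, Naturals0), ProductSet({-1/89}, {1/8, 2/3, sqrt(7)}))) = ProductSet(Interval.Lopen(5/21, 5*sqrt(2)), Interval(1/8, sqrt(7)))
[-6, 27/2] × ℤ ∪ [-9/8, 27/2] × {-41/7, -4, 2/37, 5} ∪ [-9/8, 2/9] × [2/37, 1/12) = ([-6, 27/2] × ℤ) ∪ ([-9/8, 2/9] × [2/37, 1/12)) ∪ ([-9/8, 27/2] × {-41/7, -4, 2/37, 5})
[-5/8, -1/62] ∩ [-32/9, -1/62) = [-5/8, -1/62)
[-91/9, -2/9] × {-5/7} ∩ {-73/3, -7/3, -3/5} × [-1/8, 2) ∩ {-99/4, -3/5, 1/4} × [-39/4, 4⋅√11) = ∅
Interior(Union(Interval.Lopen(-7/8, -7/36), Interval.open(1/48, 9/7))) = Union(Interval.open(-7/8, -7/36), Interval.open(1/48, 9/7))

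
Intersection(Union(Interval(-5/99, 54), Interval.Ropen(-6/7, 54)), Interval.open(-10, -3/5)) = Interval.Ropen(-6/7, -3/5)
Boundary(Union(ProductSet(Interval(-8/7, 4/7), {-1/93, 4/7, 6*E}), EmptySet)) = ProductSet(Interval(-8/7, 4/7), {-1/93, 4/7, 6*E})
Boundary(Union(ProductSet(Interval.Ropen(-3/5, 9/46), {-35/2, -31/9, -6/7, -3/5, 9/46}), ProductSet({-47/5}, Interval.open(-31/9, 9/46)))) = Union(ProductSet({-47/5}, Interval(-31/9, 9/46)), ProductSet(Interval(-3/5, 9/46), {-35/2, -31/9, -6/7, -3/5, 9/46}))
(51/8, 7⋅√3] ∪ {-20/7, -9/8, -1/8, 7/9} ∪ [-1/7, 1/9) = {-20/7, -9/8, 7/9} ∪ [-1/7, 1/9) ∪ (51/8, 7⋅√3]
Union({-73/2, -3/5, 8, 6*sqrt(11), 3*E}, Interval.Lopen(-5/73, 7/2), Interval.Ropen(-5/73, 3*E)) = Union({-73/2, -3/5, 6*sqrt(11)}, Interval(-5/73, 3*E))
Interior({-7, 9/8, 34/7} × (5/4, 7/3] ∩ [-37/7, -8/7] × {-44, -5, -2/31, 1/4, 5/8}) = ∅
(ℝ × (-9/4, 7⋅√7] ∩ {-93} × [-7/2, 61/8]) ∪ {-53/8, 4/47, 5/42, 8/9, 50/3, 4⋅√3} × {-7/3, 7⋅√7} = ({-93} × (-9/4, 61/8]) ∪ ({-53/8, 4/47, 5/42, 8/9, 50/3, 4⋅√3} × {-7/3, 7⋅√7})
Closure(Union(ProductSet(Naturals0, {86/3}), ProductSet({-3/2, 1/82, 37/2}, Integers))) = Union(ProductSet({-3/2, 1/82, 37/2}, Integers), ProductSet(Naturals0, {86/3}))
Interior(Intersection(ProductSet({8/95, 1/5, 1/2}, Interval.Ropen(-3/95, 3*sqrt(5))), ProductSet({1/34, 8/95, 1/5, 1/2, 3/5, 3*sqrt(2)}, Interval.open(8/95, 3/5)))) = EmptySet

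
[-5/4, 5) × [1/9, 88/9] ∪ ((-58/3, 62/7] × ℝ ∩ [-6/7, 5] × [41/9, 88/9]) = ([-5/4, 5) × [1/9, 88/9]) ∪ ([-6/7, 5] × [41/9, 88/9])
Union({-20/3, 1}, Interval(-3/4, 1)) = Union({-20/3}, Interval(-3/4, 1))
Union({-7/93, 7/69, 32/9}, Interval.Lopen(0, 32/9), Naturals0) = Union({-7/93}, Interval(0, 32/9), Naturals0)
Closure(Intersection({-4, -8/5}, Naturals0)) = EmptySet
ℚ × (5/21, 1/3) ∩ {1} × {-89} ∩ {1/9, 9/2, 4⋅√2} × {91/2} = ∅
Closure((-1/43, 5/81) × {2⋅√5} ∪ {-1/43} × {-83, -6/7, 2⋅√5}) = ({-1/43} × {-83, -6/7, 2⋅√5}) ∪ ([-1/43, 5/81] × {2⋅√5})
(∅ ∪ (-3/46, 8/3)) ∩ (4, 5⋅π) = ∅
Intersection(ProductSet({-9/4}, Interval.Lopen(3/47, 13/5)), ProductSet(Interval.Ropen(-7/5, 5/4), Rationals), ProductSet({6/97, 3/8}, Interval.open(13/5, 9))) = EmptySet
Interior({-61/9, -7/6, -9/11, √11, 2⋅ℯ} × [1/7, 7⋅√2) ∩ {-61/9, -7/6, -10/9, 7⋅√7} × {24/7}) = ∅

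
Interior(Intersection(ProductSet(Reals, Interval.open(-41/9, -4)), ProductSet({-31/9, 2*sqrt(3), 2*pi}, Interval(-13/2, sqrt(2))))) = EmptySet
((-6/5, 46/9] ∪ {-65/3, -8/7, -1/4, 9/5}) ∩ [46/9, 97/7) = {46/9}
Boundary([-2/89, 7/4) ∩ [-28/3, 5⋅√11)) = {-2/89, 7/4}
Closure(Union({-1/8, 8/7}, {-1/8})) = {-1/8, 8/7}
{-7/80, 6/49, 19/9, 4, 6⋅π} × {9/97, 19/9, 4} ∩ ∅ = ∅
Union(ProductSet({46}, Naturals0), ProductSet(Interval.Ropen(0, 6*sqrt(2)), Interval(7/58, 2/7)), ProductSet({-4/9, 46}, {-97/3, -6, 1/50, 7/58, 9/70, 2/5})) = Union(ProductSet({46}, Naturals0), ProductSet({-4/9, 46}, {-97/3, -6, 1/50, 7/58, 9/70, 2/5}), ProductSet(Interval.Ropen(0, 6*sqrt(2)), Interval(7/58, 2/7)))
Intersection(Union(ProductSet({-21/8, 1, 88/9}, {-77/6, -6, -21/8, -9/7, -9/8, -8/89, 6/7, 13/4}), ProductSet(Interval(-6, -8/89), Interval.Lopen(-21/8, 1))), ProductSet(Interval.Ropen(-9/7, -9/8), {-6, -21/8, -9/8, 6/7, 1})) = ProductSet(Interval.Ropen(-9/7, -9/8), {-9/8, 6/7, 1})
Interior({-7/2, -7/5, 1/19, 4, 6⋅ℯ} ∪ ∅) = ∅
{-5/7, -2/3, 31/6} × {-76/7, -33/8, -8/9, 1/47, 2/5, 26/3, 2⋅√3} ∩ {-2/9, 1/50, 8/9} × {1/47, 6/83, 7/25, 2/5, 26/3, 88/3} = ∅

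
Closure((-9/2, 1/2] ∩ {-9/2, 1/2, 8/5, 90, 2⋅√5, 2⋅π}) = {1/2}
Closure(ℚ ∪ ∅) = ℝ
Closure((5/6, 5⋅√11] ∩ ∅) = ∅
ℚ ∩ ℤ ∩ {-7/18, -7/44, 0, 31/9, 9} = {0, 9}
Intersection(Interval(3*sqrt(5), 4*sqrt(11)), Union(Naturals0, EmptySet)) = Range(7, 14, 1)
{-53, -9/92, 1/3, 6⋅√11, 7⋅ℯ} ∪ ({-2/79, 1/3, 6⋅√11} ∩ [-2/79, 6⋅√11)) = {-53, -9/92, -2/79, 1/3, 6⋅√11, 7⋅ℯ}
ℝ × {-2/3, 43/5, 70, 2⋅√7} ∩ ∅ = ∅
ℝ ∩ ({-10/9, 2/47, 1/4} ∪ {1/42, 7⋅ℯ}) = {-10/9, 1/42, 2/47, 1/4, 7⋅ℯ}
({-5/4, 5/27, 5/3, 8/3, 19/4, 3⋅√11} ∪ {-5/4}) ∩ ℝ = {-5/4, 5/27, 5/3, 8/3, 19/4, 3⋅√11}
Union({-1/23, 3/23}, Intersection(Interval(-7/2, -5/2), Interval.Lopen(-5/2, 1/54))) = {-1/23, 3/23}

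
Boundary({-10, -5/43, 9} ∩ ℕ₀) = {9}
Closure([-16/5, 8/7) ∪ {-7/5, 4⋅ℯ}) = [-16/5, 8/7] ∪ {4⋅ℯ}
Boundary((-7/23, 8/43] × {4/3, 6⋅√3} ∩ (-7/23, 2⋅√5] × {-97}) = ∅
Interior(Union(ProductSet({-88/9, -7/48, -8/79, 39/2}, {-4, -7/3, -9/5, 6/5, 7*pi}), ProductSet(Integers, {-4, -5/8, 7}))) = EmptySet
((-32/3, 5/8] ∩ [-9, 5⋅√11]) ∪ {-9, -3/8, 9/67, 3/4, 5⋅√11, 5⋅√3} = [-9, 5/8] ∪ {3/4, 5⋅√11, 5⋅√3}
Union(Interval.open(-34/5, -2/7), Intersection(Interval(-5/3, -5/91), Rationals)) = Union(Intersection(Interval(-5/3, -5/91), Rationals), Interval.Lopen(-34/5, -2/7))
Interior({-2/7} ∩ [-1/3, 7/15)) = ∅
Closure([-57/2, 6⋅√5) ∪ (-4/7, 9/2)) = [-57/2, 6⋅√5]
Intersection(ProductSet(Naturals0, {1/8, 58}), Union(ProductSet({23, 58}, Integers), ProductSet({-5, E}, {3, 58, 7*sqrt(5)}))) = ProductSet({23, 58}, {58})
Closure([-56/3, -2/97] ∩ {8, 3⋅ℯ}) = ∅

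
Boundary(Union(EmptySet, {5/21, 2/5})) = {5/21, 2/5}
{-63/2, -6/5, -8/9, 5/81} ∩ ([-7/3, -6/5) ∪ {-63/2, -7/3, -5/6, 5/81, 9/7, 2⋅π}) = {-63/2, 5/81}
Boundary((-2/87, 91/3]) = {-2/87, 91/3}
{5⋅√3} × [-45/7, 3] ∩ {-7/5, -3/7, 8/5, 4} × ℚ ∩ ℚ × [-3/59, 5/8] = ∅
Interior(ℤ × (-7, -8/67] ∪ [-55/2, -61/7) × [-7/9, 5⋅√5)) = ((-55/2, -61/7) × (-8/67, 5⋅√5)) ∪ ((-55/2, -61/7) \ ℤ \ (-55/2, -61/7) × (-7/9, 5⋅√5)) ∪ (((ℤ \ ({-55/2, -61/7} ∪ (ℤ \ (-55/2, -61/7)))) ∪ (ℤ \ ([-55/2, -61/7] ∪ (ℤ \ (-55/2, -61/7)))) ∪ ({-27, -26, …, -9} \ ({-55/2, -61/7} ∪ (ℤ \ (-55/2, -61/7))))) × (-7/9, -8/67])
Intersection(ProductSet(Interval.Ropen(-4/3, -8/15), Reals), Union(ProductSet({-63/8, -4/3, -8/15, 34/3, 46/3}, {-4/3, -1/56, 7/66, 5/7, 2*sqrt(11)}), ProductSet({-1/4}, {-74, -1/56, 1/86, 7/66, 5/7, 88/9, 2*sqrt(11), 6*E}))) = ProductSet({-4/3}, {-4/3, -1/56, 7/66, 5/7, 2*sqrt(11)})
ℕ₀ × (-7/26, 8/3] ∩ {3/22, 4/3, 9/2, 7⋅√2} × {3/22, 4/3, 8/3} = ∅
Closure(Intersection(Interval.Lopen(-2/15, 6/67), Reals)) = Interval(-2/15, 6/67)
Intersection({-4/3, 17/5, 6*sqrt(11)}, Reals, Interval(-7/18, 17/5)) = {17/5}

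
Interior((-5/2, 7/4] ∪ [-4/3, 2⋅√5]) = (-5/2, 2⋅√5)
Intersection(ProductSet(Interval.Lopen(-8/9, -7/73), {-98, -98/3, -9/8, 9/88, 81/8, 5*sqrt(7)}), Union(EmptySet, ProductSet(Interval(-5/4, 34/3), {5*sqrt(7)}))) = ProductSet(Interval.Lopen(-8/9, -7/73), {5*sqrt(7)})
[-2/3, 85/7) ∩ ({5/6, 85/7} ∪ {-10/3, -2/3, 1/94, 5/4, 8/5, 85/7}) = {-2/3, 1/94, 5/6, 5/4, 8/5}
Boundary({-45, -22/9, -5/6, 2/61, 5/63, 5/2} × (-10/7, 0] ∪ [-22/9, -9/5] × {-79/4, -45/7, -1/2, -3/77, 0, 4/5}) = ({-45, -22/9, -5/6, 2/61, 5/63, 5/2} × [-10/7, 0]) ∪ ([-22/9, -9/5] × {-79/4, -45/7, -1/2, -3/77, 0, 4/5})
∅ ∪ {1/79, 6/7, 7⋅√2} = {1/79, 6/7, 7⋅√2}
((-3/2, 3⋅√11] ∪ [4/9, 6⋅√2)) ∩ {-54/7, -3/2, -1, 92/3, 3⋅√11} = {-1, 3⋅√11}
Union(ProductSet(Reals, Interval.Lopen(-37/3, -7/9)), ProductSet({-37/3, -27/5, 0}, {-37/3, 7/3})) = Union(ProductSet({-37/3, -27/5, 0}, {-37/3, 7/3}), ProductSet(Reals, Interval.Lopen(-37/3, -7/9)))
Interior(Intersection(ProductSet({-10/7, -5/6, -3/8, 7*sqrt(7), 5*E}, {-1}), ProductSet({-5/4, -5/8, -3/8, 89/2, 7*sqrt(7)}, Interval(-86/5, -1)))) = EmptySet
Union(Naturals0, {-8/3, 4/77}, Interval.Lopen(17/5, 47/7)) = Union({-8/3, 4/77}, Interval.Lopen(17/5, 47/7), Naturals0)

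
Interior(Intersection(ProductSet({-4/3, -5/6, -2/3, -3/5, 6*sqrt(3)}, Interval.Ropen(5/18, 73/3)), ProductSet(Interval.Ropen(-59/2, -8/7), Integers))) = EmptySet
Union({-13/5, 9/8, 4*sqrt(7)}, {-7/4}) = {-13/5, -7/4, 9/8, 4*sqrt(7)}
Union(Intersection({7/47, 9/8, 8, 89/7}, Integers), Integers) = Integers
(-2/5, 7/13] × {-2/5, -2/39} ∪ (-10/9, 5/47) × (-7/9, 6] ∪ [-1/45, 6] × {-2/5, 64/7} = ((-2/5, 7/13] × {-2/5, -2/39}) ∪ ([-1/45, 6] × {-2/5, 64/7}) ∪ ((-10/9, 5/47) × (-7/9, 6])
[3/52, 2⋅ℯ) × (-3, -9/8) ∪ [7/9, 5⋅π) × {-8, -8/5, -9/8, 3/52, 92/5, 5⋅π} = ([3/52, 2⋅ℯ) × (-3, -9/8)) ∪ ([7/9, 5⋅π) × {-8, -8/5, -9/8, 3/52, 92/5, 5⋅π})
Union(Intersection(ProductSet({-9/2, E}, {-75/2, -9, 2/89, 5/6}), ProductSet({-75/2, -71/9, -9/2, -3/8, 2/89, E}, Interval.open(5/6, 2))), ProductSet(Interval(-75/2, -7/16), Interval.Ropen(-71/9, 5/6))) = ProductSet(Interval(-75/2, -7/16), Interval.Ropen(-71/9, 5/6))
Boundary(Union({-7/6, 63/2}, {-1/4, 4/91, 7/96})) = {-7/6, -1/4, 4/91, 7/96, 63/2}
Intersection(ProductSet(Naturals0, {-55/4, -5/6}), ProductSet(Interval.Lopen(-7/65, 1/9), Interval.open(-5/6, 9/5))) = EmptySet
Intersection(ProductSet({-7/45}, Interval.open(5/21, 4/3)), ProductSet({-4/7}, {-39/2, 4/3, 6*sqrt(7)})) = EmptySet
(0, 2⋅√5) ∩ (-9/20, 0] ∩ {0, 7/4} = ∅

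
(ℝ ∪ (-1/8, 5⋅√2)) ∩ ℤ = ℤ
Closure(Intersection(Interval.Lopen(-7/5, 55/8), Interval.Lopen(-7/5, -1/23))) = Interval(-7/5, -1/23)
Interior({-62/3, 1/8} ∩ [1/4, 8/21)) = ∅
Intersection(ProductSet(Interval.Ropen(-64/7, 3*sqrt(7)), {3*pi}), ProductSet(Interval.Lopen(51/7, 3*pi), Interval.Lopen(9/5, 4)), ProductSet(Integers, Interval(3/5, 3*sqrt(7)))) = EmptySet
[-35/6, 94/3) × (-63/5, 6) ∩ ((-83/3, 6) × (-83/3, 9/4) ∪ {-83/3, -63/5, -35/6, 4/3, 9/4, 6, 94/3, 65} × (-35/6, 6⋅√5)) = ({-35/6, 4/3, 9/4, 6} × (-35/6, 6)) ∪ ([-35/6, 6) × (-63/5, 9/4))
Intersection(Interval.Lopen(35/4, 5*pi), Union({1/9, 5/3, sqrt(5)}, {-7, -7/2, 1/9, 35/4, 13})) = {13}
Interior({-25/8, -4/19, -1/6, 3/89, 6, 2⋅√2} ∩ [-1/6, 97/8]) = ∅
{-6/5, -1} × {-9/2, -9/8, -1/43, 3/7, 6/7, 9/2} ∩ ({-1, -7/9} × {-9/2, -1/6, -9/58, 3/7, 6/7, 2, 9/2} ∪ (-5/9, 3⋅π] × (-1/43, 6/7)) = {-1} × {-9/2, 3/7, 6/7, 9/2}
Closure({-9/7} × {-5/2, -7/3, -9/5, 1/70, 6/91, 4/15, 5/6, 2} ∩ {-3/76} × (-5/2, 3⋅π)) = ∅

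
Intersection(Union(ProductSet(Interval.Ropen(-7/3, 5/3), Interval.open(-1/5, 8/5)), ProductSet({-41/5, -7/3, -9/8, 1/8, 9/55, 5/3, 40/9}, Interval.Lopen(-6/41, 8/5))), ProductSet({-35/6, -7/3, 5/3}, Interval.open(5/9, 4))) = ProductSet({-7/3, 5/3}, Interval.Lopen(5/9, 8/5))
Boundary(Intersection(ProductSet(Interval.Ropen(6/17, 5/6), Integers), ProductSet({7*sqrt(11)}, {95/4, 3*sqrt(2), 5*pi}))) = EmptySet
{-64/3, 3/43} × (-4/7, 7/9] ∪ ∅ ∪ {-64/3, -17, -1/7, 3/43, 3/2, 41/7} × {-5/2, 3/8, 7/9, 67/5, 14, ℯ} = ({-64/3, 3/43} × (-4/7, 7/9]) ∪ ({-64/3, -17, -1/7, 3/43, 3/2, 41/7} × {-5/2, 3/8, 7/9, 67/5, 14, ℯ})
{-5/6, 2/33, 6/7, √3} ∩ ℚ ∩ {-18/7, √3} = ∅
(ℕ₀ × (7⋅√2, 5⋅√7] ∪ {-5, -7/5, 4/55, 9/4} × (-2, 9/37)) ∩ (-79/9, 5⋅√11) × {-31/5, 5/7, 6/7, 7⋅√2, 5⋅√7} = {0, 1, …, 16} × {5⋅√7}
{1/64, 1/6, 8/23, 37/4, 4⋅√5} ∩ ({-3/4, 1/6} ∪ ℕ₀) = {1/6}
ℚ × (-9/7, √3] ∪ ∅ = ℚ × (-9/7, √3]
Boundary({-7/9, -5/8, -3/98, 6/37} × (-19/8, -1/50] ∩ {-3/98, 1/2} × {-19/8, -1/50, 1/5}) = {-3/98} × {-1/50}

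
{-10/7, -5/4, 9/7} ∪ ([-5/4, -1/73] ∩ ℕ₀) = {-10/7, -5/4, 9/7}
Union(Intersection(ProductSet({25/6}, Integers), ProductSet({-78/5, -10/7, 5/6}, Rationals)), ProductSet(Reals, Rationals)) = ProductSet(Reals, Rationals)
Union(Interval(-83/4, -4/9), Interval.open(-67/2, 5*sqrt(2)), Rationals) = Union(Interval.Ropen(-67/2, 5*sqrt(2)), Rationals)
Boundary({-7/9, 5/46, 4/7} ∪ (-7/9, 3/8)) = {-7/9, 3/8, 4/7}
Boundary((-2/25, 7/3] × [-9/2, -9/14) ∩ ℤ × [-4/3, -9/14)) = {0, 1, 2} × [-4/3, -9/14]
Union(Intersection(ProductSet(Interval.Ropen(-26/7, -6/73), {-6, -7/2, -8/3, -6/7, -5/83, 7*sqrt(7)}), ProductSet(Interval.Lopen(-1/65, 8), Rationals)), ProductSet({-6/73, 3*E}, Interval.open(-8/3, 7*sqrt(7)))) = ProductSet({-6/73, 3*E}, Interval.open(-8/3, 7*sqrt(7)))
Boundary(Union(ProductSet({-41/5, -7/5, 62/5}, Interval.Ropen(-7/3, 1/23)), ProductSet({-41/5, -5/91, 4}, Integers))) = Union(ProductSet({-41/5, -7/5, 62/5}, Interval(-7/3, 1/23)), ProductSet({-41/5, -5/91, 4}, Integers))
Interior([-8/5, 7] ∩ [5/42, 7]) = (5/42, 7)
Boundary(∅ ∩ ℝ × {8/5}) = ∅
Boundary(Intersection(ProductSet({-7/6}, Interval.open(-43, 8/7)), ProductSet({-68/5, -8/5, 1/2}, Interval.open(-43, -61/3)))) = EmptySet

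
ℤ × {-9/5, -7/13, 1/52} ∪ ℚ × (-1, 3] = (ℤ × {-9/5, -7/13, 1/52}) ∪ (ℚ × (-1, 3])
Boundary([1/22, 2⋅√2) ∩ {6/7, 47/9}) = {6/7}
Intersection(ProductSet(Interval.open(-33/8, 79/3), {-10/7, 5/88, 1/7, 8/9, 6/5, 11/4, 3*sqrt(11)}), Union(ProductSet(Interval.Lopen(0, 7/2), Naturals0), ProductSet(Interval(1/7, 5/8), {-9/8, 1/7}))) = ProductSet(Interval(1/7, 5/8), {1/7})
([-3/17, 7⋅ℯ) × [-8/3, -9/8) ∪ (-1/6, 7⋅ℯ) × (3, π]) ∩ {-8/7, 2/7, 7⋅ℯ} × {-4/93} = ∅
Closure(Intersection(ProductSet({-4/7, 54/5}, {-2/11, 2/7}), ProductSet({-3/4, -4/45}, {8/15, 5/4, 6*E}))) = EmptySet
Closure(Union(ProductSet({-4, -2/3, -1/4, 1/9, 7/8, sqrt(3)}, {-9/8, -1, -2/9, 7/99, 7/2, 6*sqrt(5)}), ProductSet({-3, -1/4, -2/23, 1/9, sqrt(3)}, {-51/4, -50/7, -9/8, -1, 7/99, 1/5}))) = Union(ProductSet({-3, -1/4, -2/23, 1/9, sqrt(3)}, {-51/4, -50/7, -9/8, -1, 7/99, 1/5}), ProductSet({-4, -2/3, -1/4, 1/9, 7/8, sqrt(3)}, {-9/8, -1, -2/9, 7/99, 7/2, 6*sqrt(5)}))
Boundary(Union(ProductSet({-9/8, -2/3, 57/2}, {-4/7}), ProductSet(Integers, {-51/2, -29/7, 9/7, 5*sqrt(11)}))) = Union(ProductSet({-9/8, -2/3, 57/2}, {-4/7}), ProductSet(Integers, {-51/2, -29/7, 9/7, 5*sqrt(11)}))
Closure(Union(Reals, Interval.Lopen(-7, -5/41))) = Interval(-oo, oo)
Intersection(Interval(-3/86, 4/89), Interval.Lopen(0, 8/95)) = Interval.Lopen(0, 4/89)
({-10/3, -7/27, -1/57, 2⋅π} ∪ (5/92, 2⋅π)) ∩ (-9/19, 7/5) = {-7/27, -1/57} ∪ (5/92, 7/5)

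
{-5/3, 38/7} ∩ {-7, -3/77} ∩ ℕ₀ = ∅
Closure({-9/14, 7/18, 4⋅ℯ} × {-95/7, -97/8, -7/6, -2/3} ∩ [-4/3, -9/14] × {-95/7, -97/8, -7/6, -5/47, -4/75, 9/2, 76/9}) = {-9/14} × {-95/7, -97/8, -7/6}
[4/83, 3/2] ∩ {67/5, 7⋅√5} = ∅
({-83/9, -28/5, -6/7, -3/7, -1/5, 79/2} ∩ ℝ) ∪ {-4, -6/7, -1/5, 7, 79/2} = {-83/9, -28/5, -4, -6/7, -3/7, -1/5, 7, 79/2}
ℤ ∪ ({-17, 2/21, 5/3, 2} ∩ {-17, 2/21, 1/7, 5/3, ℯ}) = ℤ ∪ {2/21, 5/3}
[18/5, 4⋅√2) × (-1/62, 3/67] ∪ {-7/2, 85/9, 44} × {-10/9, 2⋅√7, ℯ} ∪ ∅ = ({-7/2, 85/9, 44} × {-10/9, 2⋅√7, ℯ}) ∪ ([18/5, 4⋅√2) × (-1/62, 3/67])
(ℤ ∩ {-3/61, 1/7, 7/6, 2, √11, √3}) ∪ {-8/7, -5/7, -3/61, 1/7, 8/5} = {-8/7, -5/7, -3/61, 1/7, 8/5, 2}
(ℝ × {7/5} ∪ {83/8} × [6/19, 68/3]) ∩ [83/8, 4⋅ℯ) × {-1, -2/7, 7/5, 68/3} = ({83/8} × {7/5, 68/3}) ∪ ([83/8, 4⋅ℯ) × {7/5})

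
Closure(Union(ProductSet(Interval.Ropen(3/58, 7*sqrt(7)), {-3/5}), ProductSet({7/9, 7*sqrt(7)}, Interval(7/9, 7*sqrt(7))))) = Union(ProductSet({7/9, 7*sqrt(7)}, Interval(7/9, 7*sqrt(7))), ProductSet(Interval(3/58, 7*sqrt(7)), {-3/5}))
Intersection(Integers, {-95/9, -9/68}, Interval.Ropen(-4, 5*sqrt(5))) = EmptySet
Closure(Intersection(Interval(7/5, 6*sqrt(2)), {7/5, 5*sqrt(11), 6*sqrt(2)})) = {7/5, 6*sqrt(2)}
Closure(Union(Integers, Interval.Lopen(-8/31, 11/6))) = Union(Integers, Interval(-8/31, 11/6))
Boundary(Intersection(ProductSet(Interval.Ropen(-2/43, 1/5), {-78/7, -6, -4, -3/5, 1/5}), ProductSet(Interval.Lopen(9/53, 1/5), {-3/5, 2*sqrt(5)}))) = ProductSet(Interval(9/53, 1/5), {-3/5})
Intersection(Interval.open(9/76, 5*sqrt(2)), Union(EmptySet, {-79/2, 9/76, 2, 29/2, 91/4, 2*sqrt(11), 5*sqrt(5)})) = {2, 2*sqrt(11)}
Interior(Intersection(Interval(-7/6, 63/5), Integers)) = EmptySet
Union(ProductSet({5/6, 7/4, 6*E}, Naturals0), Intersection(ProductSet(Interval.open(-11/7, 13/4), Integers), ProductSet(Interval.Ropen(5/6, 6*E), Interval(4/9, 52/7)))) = Union(ProductSet({5/6, 7/4, 6*E}, Naturals0), ProductSet(Interval.Ropen(5/6, 13/4), Range(1, 8, 1)))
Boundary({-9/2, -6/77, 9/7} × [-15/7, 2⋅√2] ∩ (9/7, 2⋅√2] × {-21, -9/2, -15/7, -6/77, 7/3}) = ∅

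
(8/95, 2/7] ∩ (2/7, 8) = ∅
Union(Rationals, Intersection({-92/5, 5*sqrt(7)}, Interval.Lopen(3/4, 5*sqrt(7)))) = Union({5*sqrt(7)}, Rationals)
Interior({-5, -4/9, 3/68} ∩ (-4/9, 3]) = ∅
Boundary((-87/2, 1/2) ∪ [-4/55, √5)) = {-87/2, √5}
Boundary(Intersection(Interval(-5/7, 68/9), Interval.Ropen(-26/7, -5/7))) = EmptySet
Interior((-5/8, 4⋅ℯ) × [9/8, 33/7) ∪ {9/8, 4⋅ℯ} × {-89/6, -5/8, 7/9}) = (-5/8, 4⋅ℯ) × (9/8, 33/7)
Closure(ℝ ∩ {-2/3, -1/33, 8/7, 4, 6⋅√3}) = {-2/3, -1/33, 8/7, 4, 6⋅√3}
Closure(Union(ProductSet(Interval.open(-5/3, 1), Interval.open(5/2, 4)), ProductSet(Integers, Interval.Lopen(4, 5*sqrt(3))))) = Union(ProductSet({-5/3, 1}, Interval(5/2, 4)), ProductSet(Integers, Interval(4, 5*sqrt(3))), ProductSet(Interval(-5/3, 1), {5/2, 4}), ProductSet(Interval.open(-5/3, 1), Interval.open(5/2, 4)))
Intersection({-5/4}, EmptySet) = EmptySet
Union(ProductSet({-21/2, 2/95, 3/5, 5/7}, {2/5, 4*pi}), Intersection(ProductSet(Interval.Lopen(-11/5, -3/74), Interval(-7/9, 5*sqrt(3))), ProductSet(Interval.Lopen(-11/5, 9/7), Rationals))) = Union(ProductSet({-21/2, 2/95, 3/5, 5/7}, {2/5, 4*pi}), ProductSet(Interval.Lopen(-11/5, -3/74), Intersection(Interval(-7/9, 5*sqrt(3)), Rationals)))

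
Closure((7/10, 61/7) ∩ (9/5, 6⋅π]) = [9/5, 61/7]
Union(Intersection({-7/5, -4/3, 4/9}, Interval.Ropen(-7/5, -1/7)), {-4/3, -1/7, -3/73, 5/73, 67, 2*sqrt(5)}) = {-7/5, -4/3, -1/7, -3/73, 5/73, 67, 2*sqrt(5)}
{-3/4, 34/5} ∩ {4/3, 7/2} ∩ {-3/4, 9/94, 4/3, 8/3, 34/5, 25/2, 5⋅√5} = ∅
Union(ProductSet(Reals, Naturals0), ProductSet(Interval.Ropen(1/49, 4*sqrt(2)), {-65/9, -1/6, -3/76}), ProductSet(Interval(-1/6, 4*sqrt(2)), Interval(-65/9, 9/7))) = Union(ProductSet(Interval(-1/6, 4*sqrt(2)), Interval(-65/9, 9/7)), ProductSet(Reals, Naturals0))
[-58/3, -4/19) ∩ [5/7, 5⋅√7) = ∅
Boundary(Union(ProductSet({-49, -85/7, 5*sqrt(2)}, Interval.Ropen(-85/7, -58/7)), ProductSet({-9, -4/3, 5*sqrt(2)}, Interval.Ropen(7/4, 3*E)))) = Union(ProductSet({-49, -85/7, 5*sqrt(2)}, Interval(-85/7, -58/7)), ProductSet({-9, -4/3, 5*sqrt(2)}, Interval(7/4, 3*E)))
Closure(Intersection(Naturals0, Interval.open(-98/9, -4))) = EmptySet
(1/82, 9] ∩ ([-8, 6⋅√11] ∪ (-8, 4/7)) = (1/82, 9]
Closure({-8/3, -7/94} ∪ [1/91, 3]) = {-8/3, -7/94} ∪ [1/91, 3]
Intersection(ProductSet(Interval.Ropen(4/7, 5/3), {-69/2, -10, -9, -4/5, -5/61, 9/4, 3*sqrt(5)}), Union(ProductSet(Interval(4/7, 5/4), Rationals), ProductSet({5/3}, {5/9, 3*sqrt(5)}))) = ProductSet(Interval(4/7, 5/4), {-69/2, -10, -9, -4/5, -5/61, 9/4})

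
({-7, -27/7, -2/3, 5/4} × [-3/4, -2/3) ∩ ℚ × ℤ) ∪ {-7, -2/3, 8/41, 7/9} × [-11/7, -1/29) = {-7, -2/3, 8/41, 7/9} × [-11/7, -1/29)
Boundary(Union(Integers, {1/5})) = Union({1/5}, Integers)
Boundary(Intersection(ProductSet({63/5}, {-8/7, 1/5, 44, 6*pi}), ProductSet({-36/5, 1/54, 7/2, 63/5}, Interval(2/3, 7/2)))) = EmptySet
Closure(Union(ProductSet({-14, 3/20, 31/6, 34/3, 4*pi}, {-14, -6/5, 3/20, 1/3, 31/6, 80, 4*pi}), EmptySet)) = ProductSet({-14, 3/20, 31/6, 34/3, 4*pi}, {-14, -6/5, 3/20, 1/3, 31/6, 80, 4*pi})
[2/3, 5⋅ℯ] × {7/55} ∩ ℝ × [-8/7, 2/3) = [2/3, 5⋅ℯ] × {7/55}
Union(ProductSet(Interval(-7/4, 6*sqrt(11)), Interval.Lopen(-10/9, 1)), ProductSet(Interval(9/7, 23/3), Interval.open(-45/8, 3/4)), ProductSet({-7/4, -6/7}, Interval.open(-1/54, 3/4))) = Union(ProductSet(Interval(-7/4, 6*sqrt(11)), Interval.Lopen(-10/9, 1)), ProductSet(Interval(9/7, 23/3), Interval.open(-45/8, 3/4)))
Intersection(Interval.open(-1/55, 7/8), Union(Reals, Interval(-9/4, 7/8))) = Interval.open(-1/55, 7/8)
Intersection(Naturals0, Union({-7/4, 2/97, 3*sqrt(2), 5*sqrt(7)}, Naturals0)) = Naturals0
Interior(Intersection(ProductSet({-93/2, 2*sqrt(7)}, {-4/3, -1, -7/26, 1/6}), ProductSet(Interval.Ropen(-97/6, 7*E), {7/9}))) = EmptySet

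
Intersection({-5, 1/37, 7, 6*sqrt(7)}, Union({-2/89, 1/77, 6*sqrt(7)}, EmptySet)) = {6*sqrt(7)}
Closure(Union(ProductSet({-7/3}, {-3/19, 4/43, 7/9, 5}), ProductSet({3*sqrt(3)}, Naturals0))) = Union(ProductSet({-7/3}, {-3/19, 4/43, 7/9, 5}), ProductSet({3*sqrt(3)}, Naturals0))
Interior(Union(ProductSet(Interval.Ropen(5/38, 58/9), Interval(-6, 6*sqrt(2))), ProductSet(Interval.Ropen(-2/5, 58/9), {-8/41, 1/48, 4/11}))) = ProductSet(Interval.open(5/38, 58/9), Interval.open(-6, 6*sqrt(2)))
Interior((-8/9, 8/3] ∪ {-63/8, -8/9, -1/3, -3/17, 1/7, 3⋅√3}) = (-8/9, 8/3)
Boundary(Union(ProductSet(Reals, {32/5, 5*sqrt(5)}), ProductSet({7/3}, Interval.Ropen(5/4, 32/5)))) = Union(ProductSet({7/3}, Interval(5/4, 32/5)), ProductSet(Reals, {32/5, 5*sqrt(5)}))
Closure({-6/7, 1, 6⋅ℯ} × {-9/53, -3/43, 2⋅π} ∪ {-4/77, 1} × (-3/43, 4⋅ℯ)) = ({-4/77, 1} × [-3/43, 4⋅ℯ]) ∪ ({-6/7, 1, 6⋅ℯ} × {-9/53, -3/43, 2⋅π})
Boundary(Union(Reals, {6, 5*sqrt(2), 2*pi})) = EmptySet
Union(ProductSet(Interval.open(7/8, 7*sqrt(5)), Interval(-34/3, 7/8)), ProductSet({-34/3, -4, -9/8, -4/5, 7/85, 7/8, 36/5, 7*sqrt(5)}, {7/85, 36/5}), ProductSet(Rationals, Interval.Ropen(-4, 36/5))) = Union(ProductSet({-34/3, -4, -9/8, -4/5, 7/85, 7/8, 36/5, 7*sqrt(5)}, {7/85, 36/5}), ProductSet(Interval.open(7/8, 7*sqrt(5)), Interval(-34/3, 7/8)), ProductSet(Rationals, Interval.Ropen(-4, 36/5)))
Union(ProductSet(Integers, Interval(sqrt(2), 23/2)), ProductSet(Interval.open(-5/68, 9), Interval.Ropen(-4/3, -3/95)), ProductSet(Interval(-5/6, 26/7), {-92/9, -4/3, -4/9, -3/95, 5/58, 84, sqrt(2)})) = Union(ProductSet(Integers, Interval(sqrt(2), 23/2)), ProductSet(Interval(-5/6, 26/7), {-92/9, -4/3, -4/9, -3/95, 5/58, 84, sqrt(2)}), ProductSet(Interval.open(-5/68, 9), Interval.Ropen(-4/3, -3/95)))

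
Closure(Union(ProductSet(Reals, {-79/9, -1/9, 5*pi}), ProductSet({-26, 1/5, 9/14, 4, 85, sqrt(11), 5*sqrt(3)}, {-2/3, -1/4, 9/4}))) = Union(ProductSet({-26, 1/5, 9/14, 4, 85, sqrt(11), 5*sqrt(3)}, {-2/3, -1/4, 9/4}), ProductSet(Reals, {-79/9, -1/9, 5*pi}))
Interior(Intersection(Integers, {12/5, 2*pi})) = EmptySet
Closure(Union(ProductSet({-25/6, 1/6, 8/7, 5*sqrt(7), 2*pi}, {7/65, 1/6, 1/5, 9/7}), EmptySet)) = ProductSet({-25/6, 1/6, 8/7, 5*sqrt(7), 2*pi}, {7/65, 1/6, 1/5, 9/7})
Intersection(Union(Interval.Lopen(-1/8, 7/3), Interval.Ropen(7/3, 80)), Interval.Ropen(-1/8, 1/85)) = Interval.open(-1/8, 1/85)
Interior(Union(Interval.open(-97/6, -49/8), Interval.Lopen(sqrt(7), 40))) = Union(Interval.open(-97/6, -49/8), Interval.open(sqrt(7), 40))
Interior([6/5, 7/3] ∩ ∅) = ∅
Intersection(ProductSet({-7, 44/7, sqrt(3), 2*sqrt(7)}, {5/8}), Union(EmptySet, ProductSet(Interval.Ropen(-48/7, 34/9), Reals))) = ProductSet({sqrt(3)}, {5/8})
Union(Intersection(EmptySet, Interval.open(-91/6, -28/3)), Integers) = Integers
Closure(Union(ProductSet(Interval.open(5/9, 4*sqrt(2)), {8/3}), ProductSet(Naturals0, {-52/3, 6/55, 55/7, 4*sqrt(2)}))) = Union(ProductSet(Interval(5/9, 4*sqrt(2)), {8/3}), ProductSet(Naturals0, {-52/3, 6/55, 55/7, 4*sqrt(2)}))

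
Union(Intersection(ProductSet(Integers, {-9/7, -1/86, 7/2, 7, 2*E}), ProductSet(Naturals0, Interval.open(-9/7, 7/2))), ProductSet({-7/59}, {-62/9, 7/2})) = Union(ProductSet({-7/59}, {-62/9, 7/2}), ProductSet(Naturals0, {-1/86}))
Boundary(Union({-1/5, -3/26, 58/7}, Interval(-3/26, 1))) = {-1/5, -3/26, 1, 58/7}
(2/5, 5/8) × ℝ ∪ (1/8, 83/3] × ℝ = (1/8, 83/3] × ℝ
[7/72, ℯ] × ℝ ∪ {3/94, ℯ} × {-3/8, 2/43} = ({3/94, ℯ} × {-3/8, 2/43}) ∪ ([7/72, ℯ] × ℝ)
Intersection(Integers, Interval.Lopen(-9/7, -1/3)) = Range(-1, 0, 1)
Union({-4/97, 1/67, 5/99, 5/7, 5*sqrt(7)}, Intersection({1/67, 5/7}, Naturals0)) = {-4/97, 1/67, 5/99, 5/7, 5*sqrt(7)}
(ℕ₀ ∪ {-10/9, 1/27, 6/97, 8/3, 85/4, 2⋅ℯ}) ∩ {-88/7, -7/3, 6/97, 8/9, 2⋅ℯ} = {6/97, 2⋅ℯ}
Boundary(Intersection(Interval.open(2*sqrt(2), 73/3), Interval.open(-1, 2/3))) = EmptySet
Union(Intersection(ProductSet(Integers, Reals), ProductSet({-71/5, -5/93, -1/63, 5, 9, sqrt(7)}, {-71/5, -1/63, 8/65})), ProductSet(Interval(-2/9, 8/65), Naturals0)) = Union(ProductSet({5, 9}, {-71/5, -1/63, 8/65}), ProductSet(Interval(-2/9, 8/65), Naturals0))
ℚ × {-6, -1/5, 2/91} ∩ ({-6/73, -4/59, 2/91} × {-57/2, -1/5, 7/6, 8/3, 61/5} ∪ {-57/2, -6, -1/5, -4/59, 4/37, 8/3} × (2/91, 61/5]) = {-6/73, -4/59, 2/91} × {-1/5}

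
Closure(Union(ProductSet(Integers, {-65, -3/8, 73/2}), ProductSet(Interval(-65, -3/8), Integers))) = Union(ProductSet(Integers, {-65, -3/8, 73/2}), ProductSet(Interval(-65, -3/8), Integers))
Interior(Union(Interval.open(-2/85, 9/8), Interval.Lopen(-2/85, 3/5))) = Interval.open(-2/85, 9/8)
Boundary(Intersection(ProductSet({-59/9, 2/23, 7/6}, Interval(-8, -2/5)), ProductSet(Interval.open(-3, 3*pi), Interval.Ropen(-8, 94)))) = ProductSet({2/23, 7/6}, Interval(-8, -2/5))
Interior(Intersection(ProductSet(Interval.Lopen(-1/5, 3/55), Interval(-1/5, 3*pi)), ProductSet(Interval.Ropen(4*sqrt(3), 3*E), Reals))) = EmptySet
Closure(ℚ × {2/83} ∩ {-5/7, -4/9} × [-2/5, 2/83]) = {-5/7, -4/9} × {2/83}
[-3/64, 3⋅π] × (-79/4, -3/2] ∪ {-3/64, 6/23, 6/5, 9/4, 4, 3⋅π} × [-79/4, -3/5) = ([-3/64, 3⋅π] × (-79/4, -3/2]) ∪ ({-3/64, 6/23, 6/5, 9/4, 4, 3⋅π} × [-79/4, -3/5))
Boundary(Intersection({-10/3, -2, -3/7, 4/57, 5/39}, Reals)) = {-10/3, -2, -3/7, 4/57, 5/39}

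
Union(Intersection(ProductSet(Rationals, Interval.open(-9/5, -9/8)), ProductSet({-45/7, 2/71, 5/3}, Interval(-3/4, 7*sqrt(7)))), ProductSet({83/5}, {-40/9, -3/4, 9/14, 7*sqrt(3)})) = ProductSet({83/5}, {-40/9, -3/4, 9/14, 7*sqrt(3)})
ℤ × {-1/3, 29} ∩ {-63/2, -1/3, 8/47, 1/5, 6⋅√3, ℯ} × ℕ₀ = ∅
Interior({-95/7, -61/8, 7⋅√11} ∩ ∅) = ∅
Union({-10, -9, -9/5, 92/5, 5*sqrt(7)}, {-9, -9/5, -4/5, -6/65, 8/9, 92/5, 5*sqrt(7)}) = {-10, -9, -9/5, -4/5, -6/65, 8/9, 92/5, 5*sqrt(7)}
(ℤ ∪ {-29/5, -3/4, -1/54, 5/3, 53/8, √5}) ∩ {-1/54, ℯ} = {-1/54}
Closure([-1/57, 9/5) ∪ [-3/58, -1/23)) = [-3/58, -1/23] ∪ [-1/57, 9/5]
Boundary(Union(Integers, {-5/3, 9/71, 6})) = Union({-5/3, 9/71}, Integers)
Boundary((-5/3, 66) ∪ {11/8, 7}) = {-5/3, 66}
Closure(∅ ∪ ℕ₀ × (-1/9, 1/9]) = ℕ₀ × [-1/9, 1/9]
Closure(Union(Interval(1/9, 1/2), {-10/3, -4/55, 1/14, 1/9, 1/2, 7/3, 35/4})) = Union({-10/3, -4/55, 1/14, 7/3, 35/4}, Interval(1/9, 1/2))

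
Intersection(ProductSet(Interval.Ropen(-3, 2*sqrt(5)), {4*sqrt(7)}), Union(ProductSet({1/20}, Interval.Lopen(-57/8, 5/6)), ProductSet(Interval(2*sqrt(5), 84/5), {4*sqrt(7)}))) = EmptySet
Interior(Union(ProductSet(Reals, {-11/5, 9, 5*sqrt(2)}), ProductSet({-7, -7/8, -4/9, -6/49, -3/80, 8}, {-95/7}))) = EmptySet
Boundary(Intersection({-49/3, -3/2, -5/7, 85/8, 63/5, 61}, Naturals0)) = {61}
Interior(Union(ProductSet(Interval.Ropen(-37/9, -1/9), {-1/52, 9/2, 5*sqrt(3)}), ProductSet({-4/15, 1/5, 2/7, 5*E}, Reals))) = EmptySet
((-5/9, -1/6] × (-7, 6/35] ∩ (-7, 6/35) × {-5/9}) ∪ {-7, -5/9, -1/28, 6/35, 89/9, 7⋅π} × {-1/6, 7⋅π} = ((-5/9, -1/6] × {-5/9}) ∪ ({-7, -5/9, -1/28, 6/35, 89/9, 7⋅π} × {-1/6, 7⋅π})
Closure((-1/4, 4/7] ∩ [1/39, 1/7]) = [1/39, 1/7]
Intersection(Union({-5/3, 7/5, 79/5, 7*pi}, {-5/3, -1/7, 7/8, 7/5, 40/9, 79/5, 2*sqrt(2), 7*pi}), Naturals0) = EmptySet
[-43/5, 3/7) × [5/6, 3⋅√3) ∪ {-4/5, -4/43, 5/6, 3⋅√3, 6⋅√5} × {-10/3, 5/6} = ([-43/5, 3/7) × [5/6, 3⋅√3)) ∪ ({-4/5, -4/43, 5/6, 3⋅√3, 6⋅√5} × {-10/3, 5/6})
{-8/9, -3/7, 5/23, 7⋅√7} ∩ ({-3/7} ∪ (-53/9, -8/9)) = {-3/7}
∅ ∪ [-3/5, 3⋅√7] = [-3/5, 3⋅√7]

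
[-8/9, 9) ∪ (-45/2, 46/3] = (-45/2, 46/3]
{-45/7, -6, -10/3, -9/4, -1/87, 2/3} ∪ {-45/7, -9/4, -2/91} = {-45/7, -6, -10/3, -9/4, -2/91, -1/87, 2/3}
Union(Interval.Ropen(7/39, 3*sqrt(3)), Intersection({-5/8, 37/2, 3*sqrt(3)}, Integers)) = Interval.Ropen(7/39, 3*sqrt(3))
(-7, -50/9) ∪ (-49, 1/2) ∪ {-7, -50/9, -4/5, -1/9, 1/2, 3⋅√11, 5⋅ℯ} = (-49, 1/2] ∪ {3⋅√11, 5⋅ℯ}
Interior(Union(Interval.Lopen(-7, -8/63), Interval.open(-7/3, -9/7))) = Interval.open(-7, -8/63)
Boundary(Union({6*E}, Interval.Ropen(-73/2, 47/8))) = {-73/2, 47/8, 6*E}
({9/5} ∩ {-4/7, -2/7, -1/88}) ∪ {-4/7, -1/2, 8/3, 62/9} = {-4/7, -1/2, 8/3, 62/9}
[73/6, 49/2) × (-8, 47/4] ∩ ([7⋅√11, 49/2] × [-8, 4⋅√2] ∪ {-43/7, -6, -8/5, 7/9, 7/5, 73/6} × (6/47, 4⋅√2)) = ({73/6} × (6/47, 4⋅√2)) ∪ ([7⋅√11, 49/2) × (-8, 4⋅√2])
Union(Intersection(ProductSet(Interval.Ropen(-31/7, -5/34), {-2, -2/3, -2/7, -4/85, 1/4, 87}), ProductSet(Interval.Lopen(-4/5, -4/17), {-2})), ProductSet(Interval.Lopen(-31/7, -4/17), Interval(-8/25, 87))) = Union(ProductSet(Interval.Lopen(-31/7, -4/17), Interval(-8/25, 87)), ProductSet(Interval.Lopen(-4/5, -4/17), {-2}))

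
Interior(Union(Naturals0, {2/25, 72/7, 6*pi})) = EmptySet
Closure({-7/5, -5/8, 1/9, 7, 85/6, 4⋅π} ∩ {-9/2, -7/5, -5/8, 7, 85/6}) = {-7/5, -5/8, 7, 85/6}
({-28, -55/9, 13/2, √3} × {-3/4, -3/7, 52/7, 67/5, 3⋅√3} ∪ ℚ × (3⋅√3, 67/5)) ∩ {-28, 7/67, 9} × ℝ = ({-28} × {-3/4, -3/7, 52/7, 67/5, 3⋅√3}) ∪ ({-28, 7/67, 9} × (3⋅√3, 67/5))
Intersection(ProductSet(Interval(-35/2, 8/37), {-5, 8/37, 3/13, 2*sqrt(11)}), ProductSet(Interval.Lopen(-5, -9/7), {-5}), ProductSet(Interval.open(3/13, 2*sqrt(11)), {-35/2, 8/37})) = EmptySet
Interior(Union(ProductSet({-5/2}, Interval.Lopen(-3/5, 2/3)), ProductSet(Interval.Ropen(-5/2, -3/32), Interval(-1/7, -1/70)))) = ProductSet(Interval.open(-5/2, -3/32), Interval.open(-1/7, -1/70))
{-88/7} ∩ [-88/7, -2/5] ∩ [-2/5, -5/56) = ∅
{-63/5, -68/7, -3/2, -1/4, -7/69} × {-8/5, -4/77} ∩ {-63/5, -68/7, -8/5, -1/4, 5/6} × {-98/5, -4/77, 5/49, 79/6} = {-63/5, -68/7, -1/4} × {-4/77}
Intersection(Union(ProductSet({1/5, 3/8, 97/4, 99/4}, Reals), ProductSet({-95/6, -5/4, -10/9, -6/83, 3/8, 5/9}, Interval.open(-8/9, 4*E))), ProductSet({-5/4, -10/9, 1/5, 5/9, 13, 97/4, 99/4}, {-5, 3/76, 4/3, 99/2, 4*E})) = Union(ProductSet({-5/4, -10/9, 5/9}, {3/76, 4/3}), ProductSet({1/5, 97/4, 99/4}, {-5, 3/76, 4/3, 99/2, 4*E}))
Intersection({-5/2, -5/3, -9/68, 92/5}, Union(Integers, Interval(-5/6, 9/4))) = {-9/68}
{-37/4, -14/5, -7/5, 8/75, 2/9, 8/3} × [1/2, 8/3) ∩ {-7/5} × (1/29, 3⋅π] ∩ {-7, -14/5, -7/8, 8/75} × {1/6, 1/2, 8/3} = ∅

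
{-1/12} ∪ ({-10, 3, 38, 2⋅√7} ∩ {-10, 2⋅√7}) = {-10, -1/12, 2⋅√7}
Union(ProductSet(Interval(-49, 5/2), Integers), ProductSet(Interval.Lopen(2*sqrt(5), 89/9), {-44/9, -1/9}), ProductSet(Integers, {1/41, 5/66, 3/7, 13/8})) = Union(ProductSet(Integers, {1/41, 5/66, 3/7, 13/8}), ProductSet(Interval(-49, 5/2), Integers), ProductSet(Interval.Lopen(2*sqrt(5), 89/9), {-44/9, -1/9}))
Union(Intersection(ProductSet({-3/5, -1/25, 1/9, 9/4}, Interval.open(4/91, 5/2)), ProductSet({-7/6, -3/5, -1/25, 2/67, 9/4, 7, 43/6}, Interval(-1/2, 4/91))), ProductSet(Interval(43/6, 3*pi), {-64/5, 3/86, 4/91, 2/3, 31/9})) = ProductSet(Interval(43/6, 3*pi), {-64/5, 3/86, 4/91, 2/3, 31/9})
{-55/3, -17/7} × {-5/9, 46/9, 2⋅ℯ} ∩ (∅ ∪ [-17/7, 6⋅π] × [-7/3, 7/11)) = {-17/7} × {-5/9}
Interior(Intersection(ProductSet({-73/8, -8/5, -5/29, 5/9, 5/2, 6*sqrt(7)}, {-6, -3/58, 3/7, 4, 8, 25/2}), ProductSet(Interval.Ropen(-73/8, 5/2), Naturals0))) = EmptySet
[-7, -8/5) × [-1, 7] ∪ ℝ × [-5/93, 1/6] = (ℝ × [-5/93, 1/6]) ∪ ([-7, -8/5) × [-1, 7])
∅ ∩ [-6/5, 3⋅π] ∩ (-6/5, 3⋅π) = ∅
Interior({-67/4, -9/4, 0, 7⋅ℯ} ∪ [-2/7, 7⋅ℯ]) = (-2/7, 7⋅ℯ)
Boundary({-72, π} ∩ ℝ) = {-72, π}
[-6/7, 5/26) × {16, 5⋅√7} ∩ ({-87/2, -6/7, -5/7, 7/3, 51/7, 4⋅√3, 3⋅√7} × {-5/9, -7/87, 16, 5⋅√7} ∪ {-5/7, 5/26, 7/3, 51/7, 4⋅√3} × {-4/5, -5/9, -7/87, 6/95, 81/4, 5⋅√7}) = {-6/7, -5/7} × {16, 5⋅√7}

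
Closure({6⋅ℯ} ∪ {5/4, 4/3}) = {5/4, 4/3, 6⋅ℯ}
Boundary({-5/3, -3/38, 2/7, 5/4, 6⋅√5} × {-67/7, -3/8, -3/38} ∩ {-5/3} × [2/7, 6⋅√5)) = ∅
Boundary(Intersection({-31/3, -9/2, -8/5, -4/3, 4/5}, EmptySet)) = EmptySet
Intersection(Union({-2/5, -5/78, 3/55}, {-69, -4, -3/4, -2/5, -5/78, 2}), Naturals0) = {2}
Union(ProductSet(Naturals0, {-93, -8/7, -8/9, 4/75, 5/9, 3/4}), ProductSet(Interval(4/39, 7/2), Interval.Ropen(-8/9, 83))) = Union(ProductSet(Interval(4/39, 7/2), Interval.Ropen(-8/9, 83)), ProductSet(Naturals0, {-93, -8/7, -8/9, 4/75, 5/9, 3/4}))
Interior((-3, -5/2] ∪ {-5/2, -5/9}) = (-3, -5/2)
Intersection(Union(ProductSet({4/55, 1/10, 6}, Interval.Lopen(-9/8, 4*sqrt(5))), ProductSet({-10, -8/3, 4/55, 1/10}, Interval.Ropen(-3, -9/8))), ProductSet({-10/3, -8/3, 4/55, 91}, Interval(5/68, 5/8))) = ProductSet({4/55}, Interval(5/68, 5/8))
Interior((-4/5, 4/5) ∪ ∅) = (-4/5, 4/5)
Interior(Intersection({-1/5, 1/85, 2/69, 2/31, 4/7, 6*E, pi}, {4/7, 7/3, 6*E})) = EmptySet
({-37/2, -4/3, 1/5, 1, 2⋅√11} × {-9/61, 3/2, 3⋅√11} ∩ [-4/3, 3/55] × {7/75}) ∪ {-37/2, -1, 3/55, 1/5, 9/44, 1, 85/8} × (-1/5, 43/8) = {-37/2, -1, 3/55, 1/5, 9/44, 1, 85/8} × (-1/5, 43/8)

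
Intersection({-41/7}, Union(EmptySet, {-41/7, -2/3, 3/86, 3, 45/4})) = {-41/7}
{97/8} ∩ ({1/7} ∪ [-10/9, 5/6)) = ∅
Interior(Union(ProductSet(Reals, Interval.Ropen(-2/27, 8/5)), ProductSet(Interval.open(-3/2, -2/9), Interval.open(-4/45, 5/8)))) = Union(ProductSet(Reals, Interval.open(-2/27, 8/5)), ProductSet(Interval.open(-3/2, -2/9), Interval.open(-4/45, 8/5)))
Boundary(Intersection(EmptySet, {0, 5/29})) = EmptySet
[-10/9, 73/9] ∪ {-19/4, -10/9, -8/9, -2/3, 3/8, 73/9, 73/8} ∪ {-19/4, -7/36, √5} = {-19/4, 73/8} ∪ [-10/9, 73/9]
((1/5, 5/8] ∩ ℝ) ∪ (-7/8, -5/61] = (-7/8, -5/61] ∪ (1/5, 5/8]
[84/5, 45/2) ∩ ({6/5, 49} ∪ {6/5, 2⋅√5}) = ∅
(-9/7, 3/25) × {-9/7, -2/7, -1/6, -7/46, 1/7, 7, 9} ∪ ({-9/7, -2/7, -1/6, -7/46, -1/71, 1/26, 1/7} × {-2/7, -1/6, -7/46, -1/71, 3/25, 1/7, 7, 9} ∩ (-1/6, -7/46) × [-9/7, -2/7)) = (-9/7, 3/25) × {-9/7, -2/7, -1/6, -7/46, 1/7, 7, 9}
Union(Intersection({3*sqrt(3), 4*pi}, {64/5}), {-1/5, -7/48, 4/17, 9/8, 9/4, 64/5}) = {-1/5, -7/48, 4/17, 9/8, 9/4, 64/5}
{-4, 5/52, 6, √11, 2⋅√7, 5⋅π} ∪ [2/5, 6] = {-4, 5/52, 5⋅π} ∪ [2/5, 6]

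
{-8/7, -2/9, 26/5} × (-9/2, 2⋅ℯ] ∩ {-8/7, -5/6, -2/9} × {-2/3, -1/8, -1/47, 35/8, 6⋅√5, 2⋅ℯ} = {-8/7, -2/9} × {-2/3, -1/8, -1/47, 35/8, 2⋅ℯ}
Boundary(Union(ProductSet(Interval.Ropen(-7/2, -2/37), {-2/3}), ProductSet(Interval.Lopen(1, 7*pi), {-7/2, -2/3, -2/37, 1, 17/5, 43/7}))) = Union(ProductSet(Interval(-7/2, -2/37), {-2/3}), ProductSet(Interval(1, 7*pi), {-7/2, -2/3, -2/37, 1, 17/5, 43/7}))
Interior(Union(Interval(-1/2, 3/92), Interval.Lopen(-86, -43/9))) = Union(Interval.open(-86, -43/9), Interval.open(-1/2, 3/92))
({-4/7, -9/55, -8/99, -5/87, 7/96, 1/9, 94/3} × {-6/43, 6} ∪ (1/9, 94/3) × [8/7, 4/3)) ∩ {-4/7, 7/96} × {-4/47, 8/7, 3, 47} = ∅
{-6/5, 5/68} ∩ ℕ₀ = ∅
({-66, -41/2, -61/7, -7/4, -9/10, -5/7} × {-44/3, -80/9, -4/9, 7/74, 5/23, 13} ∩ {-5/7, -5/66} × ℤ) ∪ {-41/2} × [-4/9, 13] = ({-5/7} × {13}) ∪ ({-41/2} × [-4/9, 13])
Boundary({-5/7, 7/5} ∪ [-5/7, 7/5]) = {-5/7, 7/5}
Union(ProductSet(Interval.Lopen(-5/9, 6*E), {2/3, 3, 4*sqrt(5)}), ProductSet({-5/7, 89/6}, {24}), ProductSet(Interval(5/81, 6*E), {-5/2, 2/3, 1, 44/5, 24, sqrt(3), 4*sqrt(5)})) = Union(ProductSet({-5/7, 89/6}, {24}), ProductSet(Interval.Lopen(-5/9, 6*E), {2/3, 3, 4*sqrt(5)}), ProductSet(Interval(5/81, 6*E), {-5/2, 2/3, 1, 44/5, 24, sqrt(3), 4*sqrt(5)}))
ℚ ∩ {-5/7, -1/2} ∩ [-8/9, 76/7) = {-5/7, -1/2}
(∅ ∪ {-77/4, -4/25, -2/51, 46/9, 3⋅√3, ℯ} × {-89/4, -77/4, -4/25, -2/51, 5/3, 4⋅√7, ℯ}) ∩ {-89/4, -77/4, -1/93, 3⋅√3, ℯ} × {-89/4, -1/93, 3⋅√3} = {-77/4, 3⋅√3, ℯ} × {-89/4}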